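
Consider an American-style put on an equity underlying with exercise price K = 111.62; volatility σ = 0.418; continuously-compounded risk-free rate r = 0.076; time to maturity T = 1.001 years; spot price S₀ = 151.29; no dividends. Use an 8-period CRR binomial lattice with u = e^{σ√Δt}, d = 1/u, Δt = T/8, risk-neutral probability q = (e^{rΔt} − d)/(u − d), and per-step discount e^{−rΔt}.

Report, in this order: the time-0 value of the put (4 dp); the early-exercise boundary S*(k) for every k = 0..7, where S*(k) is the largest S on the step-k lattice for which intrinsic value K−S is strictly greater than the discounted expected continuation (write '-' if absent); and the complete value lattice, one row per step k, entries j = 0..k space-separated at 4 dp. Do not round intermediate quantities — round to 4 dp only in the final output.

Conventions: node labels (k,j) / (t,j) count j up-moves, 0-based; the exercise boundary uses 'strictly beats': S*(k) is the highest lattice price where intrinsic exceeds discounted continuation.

price = 5.0037
boundary = - - - - - 72.2334 83.7438 97.0883
tree:
5.0037
8.0621 1.9837
12.6697 3.5226 0.4538
19.3025 6.1554 0.9077 0.0000
28.2762 10.5307 1.8157 0.0000 0.0000
39.3866 17.5003 3.6319 0.0000 0.0000 0.0000
49.3149 27.8762 7.2648 0.0000 0.0000 0.0000 0.0000
57.8786 39.3866 14.5317 0.0000 0.0000 0.0000 0.0000 0.0000
65.2652 49.3149 27.8762 0.0000 0.0000 0.0000 0.0000 0.0000 0.0000

Δt=0.12512  u=1.15935  d=0.86255  q=0.49530  discount=0.99054
step 8 (expiry): payoffs max(K−S,0) = 65.2652 49.3149 27.8762 0.0000 0.0000 0.0000 0.0000 0.0000 0.0000
step 7: (k=7,j=0): S=53.7414, K−S=57.8786, hold=56.8222 ⇒ V=57.8786 exercise | (k=7,j=1): S=72.2334, K−S=39.3866, hold=38.3302 ⇒ V=39.3866 exercise | (k=7,j=2): S=97.0883, K−S=14.5317, hold=13.9361 ⇒ V=14.5317 exercise | (k=7,j=3): S=130.4956, K−S=0.0000, hold=0.0000 ⇒ V=0.0000 continue | (k=7,j=4): S=175.3980, K−S=0.0000, hold=0.0000 ⇒ V=0.0000 continue | (k=7,j=5): S=235.7510, K−S=0.0000, hold=0.0000 ⇒ V=0.0000 continue | (k=7,j=6): S=316.8709, K−S=0.0000, hold=0.0000 ⇒ V=0.0000 continue | (k=7,j=7): S=425.9035, K−S=0.0000, hold=0.0000 ⇒ V=0.0000 continue  boundary S*=97.0883
step 6: (k=6,j=0): S=62.3051, K−S=49.3149, hold=48.2585 ⇒ V=49.3149 exercise | (k=6,j=1): S=83.7438, K−S=27.8762, hold=26.8198 ⇒ V=27.8762 exercise | (k=6,j=2): S=112.5593, K−S=0.0000, hold=7.2648 ⇒ V=7.2648 continue | (k=6,j=3): S=151.2900, K−S=0.0000, hold=0.0000 ⇒ V=0.0000 continue | (k=6,j=4): S=203.3476, K−S=0.0000, hold=0.0000 ⇒ V=0.0000 continue | (k=6,j=5): S=273.3178, K−S=0.0000, hold=0.0000 ⇒ V=0.0000 continue | (k=6,j=6): S=367.3642, K−S=0.0000, hold=0.0000 ⇒ V=0.0000 continue  boundary S*=83.7438
step 5: (k=5,j=0): S=72.2334, K−S=39.3866, hold=38.3302 ⇒ V=39.3866 exercise | (k=5,j=1): S=97.0883, K−S=14.5317, hold=17.5003 ⇒ V=17.5003 continue | (k=5,j=2): S=130.4956, K−S=0.0000, hold=3.6319 ⇒ V=3.6319 continue | (k=5,j=3): S=175.3980, K−S=0.0000, hold=0.0000 ⇒ V=0.0000 continue | (k=5,j=4): S=235.7510, K−S=0.0000, hold=0.0000 ⇒ V=0.0000 continue | (k=5,j=5): S=316.8709, K−S=0.0000, hold=0.0000 ⇒ V=0.0000 continue  boundary S*=72.2334
step 4: (k=4,j=0): S=83.7438, K−S=27.8762, hold=28.2762 ⇒ V=28.2762 continue | (k=4,j=1): S=112.5593, K−S=0.0000, hold=10.5307 ⇒ V=10.5307 continue | (k=4,j=2): S=151.2900, K−S=0.0000, hold=1.8157 ⇒ V=1.8157 continue | (k=4,j=3): S=203.3476, K−S=0.0000, hold=0.0000 ⇒ V=0.0000 continue | (k=4,j=4): S=273.3178, K−S=0.0000, hold=0.0000 ⇒ V=0.0000 continue  boundary S*=-
step 3: (k=3,j=0): S=97.0883, K−S=14.5317, hold=19.3025 ⇒ V=19.3025 continue | (k=3,j=1): S=130.4956, K−S=0.0000, hold=6.1554 ⇒ V=6.1554 continue | (k=3,j=2): S=175.3980, K−S=0.0000, hold=0.9077 ⇒ V=0.9077 continue | (k=3,j=3): S=235.7510, K−S=0.0000, hold=0.0000 ⇒ V=0.0000 continue  boundary S*=-
step 2: (k=2,j=0): S=112.5593, K−S=0.0000, hold=12.6697 ⇒ V=12.6697 continue | (k=2,j=1): S=151.2900, K−S=0.0000, hold=3.5226 ⇒ V=3.5226 continue | (k=2,j=2): S=203.3476, K−S=0.0000, hold=0.4538 ⇒ V=0.4538 continue  boundary S*=-
step 1: (k=1,j=0): S=130.4956, K−S=0.0000, hold=8.0621 ⇒ V=8.0621 continue | (k=1,j=1): S=175.3980, K−S=0.0000, hold=1.9837 ⇒ V=1.9837 continue  boundary S*=-
step 0: (k=0,j=0): S=151.2900, K−S=0.0000, hold=5.0037 ⇒ V=5.0037 continue  boundary S*=-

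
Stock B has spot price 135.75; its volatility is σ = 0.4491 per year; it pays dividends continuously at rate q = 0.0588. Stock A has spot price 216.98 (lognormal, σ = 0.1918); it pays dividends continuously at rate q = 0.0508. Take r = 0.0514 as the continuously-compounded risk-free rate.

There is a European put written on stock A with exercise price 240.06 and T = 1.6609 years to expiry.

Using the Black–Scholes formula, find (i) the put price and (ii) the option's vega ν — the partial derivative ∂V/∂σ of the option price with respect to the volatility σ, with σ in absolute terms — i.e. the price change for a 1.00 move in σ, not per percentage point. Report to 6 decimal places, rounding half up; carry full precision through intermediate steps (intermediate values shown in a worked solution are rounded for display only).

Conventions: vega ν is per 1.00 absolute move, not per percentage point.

σ√T = 0.1918·√1.6609 = 0.247184
d₁ = (ln(S/K) + (r−q+σ²/2)T) / (σ√T) = (ln(216.98/240.06) + (0.0514−0.0508+0.1918²/2)·1.6609) / 0.247184 = (-0.101084 + 0.031547) / 0.247184 = -0.281318
d₂ = d₁ − σ√T = -0.281318 − 0.247184 = -0.528502
e^{−rT} = 0.918172
e^{−qT} = 0.919088
N(−d₁) = 0.610767,  N(−d₂) = 0.701424
Put price V = K·e^{−rT}·N(−d₂) − S·e^{−qT}·N(−d₁) = 154.605459 − 121.801303 = 32.804155
φ(d₁) = (1/√(2π))·e^{−d₁²/2} = 0.383464
ν = S·e^{−qT}·φ(d₁)·√T = 98.553835

price = 32.804155
ν = 98.553835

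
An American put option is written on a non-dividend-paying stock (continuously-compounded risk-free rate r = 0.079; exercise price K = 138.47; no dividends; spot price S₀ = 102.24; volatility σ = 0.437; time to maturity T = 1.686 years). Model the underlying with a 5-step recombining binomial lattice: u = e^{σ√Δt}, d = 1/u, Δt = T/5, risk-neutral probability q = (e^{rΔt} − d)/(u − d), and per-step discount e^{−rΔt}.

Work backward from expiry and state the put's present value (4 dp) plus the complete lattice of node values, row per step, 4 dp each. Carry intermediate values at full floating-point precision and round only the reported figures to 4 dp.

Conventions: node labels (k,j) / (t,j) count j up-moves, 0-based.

Δt=0.33720  u=1.28886  d=0.77588  q=0.48952  discount=0.97371
step 5 (expiry): payoffs max(K−S,0) = 109.7235 90.7171 59.1443 6.6965 0.0000 0.0000
k=4: (k=4,j=0): S=37.0504, K−S=101.4196, hold=97.7797 ⇒ V=101.4196 exercise | (k=4,j=1): S=61.5470, K−S=76.9230, hold=73.2831 ⇒ V=76.9230 exercise | (k=4,j=2): S=102.2400, K−S=36.2300, hold=32.5900 ⇒ V=36.2300 exercise | (k=4,j=3): S=169.8381, K−S=0.0000, hold=3.3286 ⇒ V=3.3286 continue | (k=4,j=4): S=282.1300, K−S=0.0000, hold=0.0000 ⇒ V=0.0000 continue
k=3: (k=3,j=0): S=47.7529, K−S=90.7171, hold=87.0771 ⇒ V=90.7171 exercise | (k=3,j=1): S=79.3257, K−S=59.1443, hold=55.5044 ⇒ V=59.1443 exercise | (k=3,j=2): S=131.7735, K−S=6.6965, hold=19.5949 ⇒ V=19.5949 continue | (k=3,j=3): S=218.8982, K−S=0.0000, hold=1.6545 ⇒ V=1.6545 continue
k=2: (k=2,j=0): S=61.5470, K−S=76.9230, hold=73.2831 ⇒ V=76.9230 exercise | (k=2,j=1): S=102.2400, K−S=36.2300, hold=38.7381 ⇒ V=38.7381 continue | (k=2,j=2): S=169.8381, K−S=0.0000, hold=10.5284 ⇒ V=10.5284 continue
k=1: (k=1,j=0): S=79.3257, K−S=59.1443, hold=56.6999 ⇒ V=59.1443 exercise | (k=1,j=1): S=131.7735, K−S=6.6965, hold=24.2735 ⇒ V=24.2735 continue
k=0: (k=0,j=0): S=102.2400, K−S=36.2300, hold=40.9682 ⇒ V=40.9682 continue

price = 40.9682
tree:
40.9682
59.1443 24.2735
76.9230 38.7381 10.5284
90.7171 59.1443 19.5949 1.6545
101.4196 76.9230 36.2300 3.3286 0.0000
109.7235 90.7171 59.1443 6.6965 0.0000 0.0000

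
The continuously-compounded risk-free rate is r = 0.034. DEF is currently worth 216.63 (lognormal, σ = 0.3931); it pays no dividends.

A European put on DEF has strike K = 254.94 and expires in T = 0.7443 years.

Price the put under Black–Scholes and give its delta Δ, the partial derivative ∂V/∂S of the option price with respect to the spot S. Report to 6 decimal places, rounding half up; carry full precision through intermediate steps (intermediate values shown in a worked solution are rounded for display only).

σ√T = 0.3931·√0.7443 = 0.339138
d₁ = (ln(S/K) + (r+σ²/2)T) / (σ√T) = (ln(216.63/254.94) + (0.034+0.3931²/2)·0.7443) / 0.339138 = (-0.162837 + 0.082814) / 0.339138 = -0.235962
d₂ = d₁ − σ√T = -0.235962 − 0.339138 = -0.575100
e^{−rT} = 0.975011
N(−d₁) = 0.593269,  N(−d₂) = 0.717388
Put price V = K·e^{−rT}·N(−d₂) − S·N(−d₁) = 178.320763 − 128.519835 = 49.800928
Δ = −N(−d₁) = -0.593269

price = 49.800928
Δ = -0.593269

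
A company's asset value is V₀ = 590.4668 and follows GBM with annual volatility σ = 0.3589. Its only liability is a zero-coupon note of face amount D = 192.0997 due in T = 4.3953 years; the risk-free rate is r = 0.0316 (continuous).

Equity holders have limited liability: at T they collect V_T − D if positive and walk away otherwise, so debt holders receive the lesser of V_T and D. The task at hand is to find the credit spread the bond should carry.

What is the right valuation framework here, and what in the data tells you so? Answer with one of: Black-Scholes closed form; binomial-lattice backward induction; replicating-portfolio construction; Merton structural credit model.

Key observation: a levered firm with one bullet debt due at 4.3953 years is the canonical structural-credit setup: equity is a call on the firm's assets struck at the face value.

framework: Merton structural credit model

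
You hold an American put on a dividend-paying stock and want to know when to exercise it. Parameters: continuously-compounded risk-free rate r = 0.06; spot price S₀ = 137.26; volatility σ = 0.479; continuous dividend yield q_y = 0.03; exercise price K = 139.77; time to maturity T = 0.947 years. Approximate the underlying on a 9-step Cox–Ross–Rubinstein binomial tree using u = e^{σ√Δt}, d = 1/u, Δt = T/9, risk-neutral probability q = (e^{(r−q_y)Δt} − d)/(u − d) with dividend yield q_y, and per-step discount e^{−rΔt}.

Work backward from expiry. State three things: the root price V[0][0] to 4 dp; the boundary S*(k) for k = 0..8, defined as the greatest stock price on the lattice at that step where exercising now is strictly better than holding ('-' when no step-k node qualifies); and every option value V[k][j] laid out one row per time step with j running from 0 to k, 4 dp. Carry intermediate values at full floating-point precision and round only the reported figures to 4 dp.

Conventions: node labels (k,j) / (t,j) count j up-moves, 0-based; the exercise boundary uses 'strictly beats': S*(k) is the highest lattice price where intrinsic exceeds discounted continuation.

price = 25.0086
boundary = - - - - 73.7267 86.1201 73.7267 86.1201 100.5969
tree:
25.0086
33.3136 16.0305
43.1610 22.7176 8.7465
54.2507 31.3039 13.3934 3.6525
66.0433 41.7543 20.0044 6.1591 0.8905
76.6532 53.6499 28.9746 10.2132 1.6952 0.0000
85.7362 66.0433 40.3871 16.5648 3.2271 0.0000 0.0000
93.5121 76.6532 53.6499 26.0558 6.1434 0.0000 0.0000 0.0000
100.1690 85.7362 66.0433 39.1731 11.6948 0.0000 0.0000 0.0000 0.0000
105.8679 93.5121 76.6532 53.6499 22.2629 0.0000 0.0000 0.0000 0.0000 0.0000

Δt=0.10522  u=1.16810  d=0.85609  q=0.47137  discount=0.99371
step 9 (expiry): payoffs max(K−S,0) = 105.8679 93.5121 76.6532 53.6499 22.2629 0.0000 0.0000 0.0000 0.0000 0.0000
step 8: (k=8,j=0): S=39.6010, K−S=100.1690, hold=99.4142 ⇒ V=100.1690 exercise | (k=8,j=1): S=54.0338, K−S=85.7362, hold=85.0269 ⇒ V=85.7362 exercise | (k=8,j=2): S=73.7267, K−S=66.0433, hold=65.3960 ⇒ V=66.0433 exercise | (k=8,j=3): S=100.5969, K−S=39.1731, hold=38.6105 ⇒ V=39.1731 exercise | (k=8,j=4): S=137.2600, K−S=2.5100, hold=11.6948 ⇒ V=11.6948 continue | (k=8,j=5): S=187.2852, K−S=0.0000, hold=0.0000 ⇒ V=0.0000 continue | (k=8,j=6): S=255.5424, K−S=0.0000, hold=0.0000 ⇒ V=0.0000 continue | (k=8,j=7): S=348.6764, K−S=0.0000, hold=0.0000 ⇒ V=0.0000 continue | (k=8,j=8): S=475.7536, K−S=0.0000, hold=0.0000 ⇒ V=0.0000 continue  boundary S*=100.5969
step 7: (k=7,j=0): S=46.2579, K−S=93.5121, hold=92.7783 ⇒ V=93.5121 exercise | (k=7,j=1): S=63.1168, K−S=76.6532, hold=75.9725 ⇒ V=76.6532 exercise | (k=7,j=2): S=86.1201, K−S=53.6499, hold=53.0417 ⇒ V=53.6499 exercise | (k=7,j=3): S=117.5071, K−S=22.2629, hold=26.0558 ⇒ V=26.0558 continue | (k=7,j=4): S=160.3333, K−S=0.0000, hold=6.1434 ⇒ V=6.1434 continue | (k=7,j=5): S=218.7677, K−S=0.0000, hold=0.0000 ⇒ V=0.0000 continue | (k=7,j=6): S=298.4990, K−S=0.0000, hold=0.0000 ⇒ V=0.0000 continue | (k=7,j=7): S=407.2887, K−S=0.0000, hold=0.0000 ⇒ V=0.0000 continue  boundary S*=86.1201
step 6: (k=6,j=0): S=54.0338, K−S=85.7362, hold=85.0269 ⇒ V=85.7362 exercise | (k=6,j=1): S=73.7267, K−S=66.0433, hold=65.3960 ⇒ V=66.0433 exercise | (k=6,j=2): S=100.5969, K−S=39.1731, hold=40.3871 ⇒ V=40.3871 continue | (k=6,j=3): S=137.2600, K−S=2.5100, hold=16.5648 ⇒ V=16.5648 continue | (k=6,j=4): S=187.2852, K−S=0.0000, hold=3.2271 ⇒ V=3.2271 continue | (k=6,j=5): S=255.5424, K−S=0.0000, hold=0.0000 ⇒ V=0.0000 continue | (k=6,j=6): S=348.6764, K−S=0.0000, hold=0.0000 ⇒ V=0.0000 continue  boundary S*=73.7267
step 5: (k=5,j=0): S=63.1168, K−S=76.6532, hold=75.9725 ⇒ V=76.6532 exercise | (k=5,j=1): S=86.1201, K−S=53.6499, hold=53.6103 ⇒ V=53.6499 exercise | (k=5,j=2): S=117.5071, K−S=22.2629, hold=28.9746 ⇒ V=28.9746 continue | (k=5,j=3): S=160.3333, K−S=0.0000, hold=10.2132 ⇒ V=10.2132 continue | (k=5,j=4): S=218.7677, K−S=0.0000, hold=1.6952 ⇒ V=1.6952 continue | (k=5,j=5): S=298.4990, K−S=0.0000, hold=0.0000 ⇒ V=0.0000 continue  boundary S*=86.1201
step 4: (k=4,j=0): S=73.7267, K−S=66.0433, hold=65.3960 ⇒ V=66.0433 exercise | (k=4,j=1): S=100.5969, K−S=39.1731, hold=41.7543 ⇒ V=41.7543 continue | (k=4,j=2): S=137.2600, K−S=2.5100, hold=20.0044 ⇒ V=20.0044 continue | (k=4,j=3): S=187.2852, K−S=0.0000, hold=6.1591 ⇒ V=6.1591 continue | (k=4,j=4): S=255.5424, K−S=0.0000, hold=0.8905 ⇒ V=0.8905 continue  boundary S*=73.7267
step 3: (k=3,j=0): S=86.1201, K−S=53.6499, hold=54.2507 ⇒ V=54.2507 continue | (k=3,j=1): S=117.5071, K−S=22.2629, hold=31.3039 ⇒ V=31.3039 continue | (k=3,j=2): S=160.3333, K−S=0.0000, hold=13.3934 ⇒ V=13.3934 continue | (k=3,j=3): S=218.7677, K−S=0.0000, hold=3.6525 ⇒ V=3.6525 continue  boundary S*=-
step 2: (k=2,j=0): S=100.5969, K−S=39.1731, hold=43.1610 ⇒ V=43.1610 continue | (k=2,j=1): S=137.2600, K−S=2.5100, hold=22.7176 ⇒ V=22.7176 continue | (k=2,j=2): S=187.2852, K−S=0.0000, hold=8.7465 ⇒ V=8.7465 continue  boundary S*=-
step 1: (k=1,j=0): S=117.5071, K−S=22.2629, hold=33.3136 ⇒ V=33.3136 continue | (k=1,j=1): S=160.3333, K−S=0.0000, hold=16.0305 ⇒ V=16.0305 continue  boundary S*=-
step 0: (k=0,j=0): S=137.2600, K−S=2.5100, hold=25.0086 ⇒ V=25.0086 continue  boundary S*=-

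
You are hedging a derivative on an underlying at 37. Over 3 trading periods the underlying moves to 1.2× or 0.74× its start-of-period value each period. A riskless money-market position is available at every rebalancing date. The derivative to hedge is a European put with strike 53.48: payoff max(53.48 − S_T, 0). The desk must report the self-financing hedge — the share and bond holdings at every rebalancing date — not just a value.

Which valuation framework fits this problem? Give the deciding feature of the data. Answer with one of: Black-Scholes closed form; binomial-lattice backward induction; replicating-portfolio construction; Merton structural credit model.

Key observation: a price alone would not answer the question — the per-node share/bond construction on the spot-37, 1.2/0.74 tree is required, and only the replicating-portfolio method yields it.

framework: replicating-portfolio construction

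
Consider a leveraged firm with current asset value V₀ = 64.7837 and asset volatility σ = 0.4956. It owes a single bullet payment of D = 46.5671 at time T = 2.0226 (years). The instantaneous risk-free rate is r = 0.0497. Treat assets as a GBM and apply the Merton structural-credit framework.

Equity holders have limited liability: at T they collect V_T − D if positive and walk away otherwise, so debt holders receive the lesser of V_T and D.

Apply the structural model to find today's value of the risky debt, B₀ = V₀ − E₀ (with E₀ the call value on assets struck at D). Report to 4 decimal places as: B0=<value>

B0=36.2155

Work the structural quantities from V₀ = 64.7837 against face 46.5671:
d₁ = [ln(V₀/D) + (r + σ²/2)T] / (σ√T)
   = [ln(64.7837/46.5671) + (0.0497 + 0.5·0.4956²)·2.0226] / (0.4956·√2.0226)
   = [0.330160 + 0.348918] / 0.704833 = 0.963459
d₂ = d₁ − σ√T = 0.963459 − 0.704833 = 0.258626
N(d₁) = 0.832341,  N(d₂) = 0.602038,  e^(−rT) = 0.904364
E₀ = V₀·N(d₁) − D·e^(−rT)·N(d₂)
   = 64.7837·0.832341 − 46.5671·0.904364·0.602038 = 28.568157
B₀ = V₀ − E₀ = 64.7837 − 28.568157 = 36.215543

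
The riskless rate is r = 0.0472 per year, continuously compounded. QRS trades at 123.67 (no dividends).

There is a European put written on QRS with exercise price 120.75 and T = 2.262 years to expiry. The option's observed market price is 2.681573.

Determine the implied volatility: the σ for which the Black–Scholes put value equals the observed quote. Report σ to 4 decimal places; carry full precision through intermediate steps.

sigma = 0.1166

At σ = 0.1166 the Black–Scholes value reproduces the quote:
σ√T = 0.1166·√2.262 = 0.175366
d₁ = (ln(S/K) + (r+σ²/2)T) / (σ√T) = (ln(123.67/120.75) + (0.0472+0.1166²/2)·2.262) / 0.175366 = (0.023894 + 0.122143) / 0.175366 = 0.832759
d₂ = d₁ − σ√T = 0.832759 − 0.175366 = 0.657393
e^{−rT} = 0.898736
N(−d₁) = 0.202490,  N(−d₂) = 0.255464
V = K·e^{−rT}·N(−d₂) − S·N(−d₁) = 27.723556 − 25.041983 = 2.681573 (matching the quote); vega is positive throughout, so no other σ reproduces this price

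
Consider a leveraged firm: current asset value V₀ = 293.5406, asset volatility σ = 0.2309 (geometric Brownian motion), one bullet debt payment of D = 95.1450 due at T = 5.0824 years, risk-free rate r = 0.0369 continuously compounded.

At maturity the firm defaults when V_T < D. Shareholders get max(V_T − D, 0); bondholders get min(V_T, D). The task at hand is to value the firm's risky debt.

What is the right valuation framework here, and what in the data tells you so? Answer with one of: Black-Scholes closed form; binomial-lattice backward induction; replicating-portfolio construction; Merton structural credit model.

framework: Merton structural credit model

Key observation: the question is about default risk generated by asset-value dynamics against a debt face of 95.1450 — the structural framework prices exactly that.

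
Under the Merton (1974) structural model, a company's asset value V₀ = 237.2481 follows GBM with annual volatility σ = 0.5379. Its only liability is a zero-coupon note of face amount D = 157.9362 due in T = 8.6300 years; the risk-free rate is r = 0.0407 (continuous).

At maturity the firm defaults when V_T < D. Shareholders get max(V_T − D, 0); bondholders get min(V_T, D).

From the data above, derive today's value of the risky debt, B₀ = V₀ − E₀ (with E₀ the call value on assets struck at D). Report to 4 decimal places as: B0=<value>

Equity is a call on the firm's assets struck at D = 157.9362:
d₁ = [ln(V₀/D) + (r + σ²/2)T] / (σ√T)
   = [ln(237.2481/157.9362) + (0.0407 + 0.5·0.5379²)·8.6300] / (0.5379·√8.6300)
   = [0.406915 + 1.599728] / 1.580181 = 1.269881
d₂ = d₁ − σ√T = 1.269881 − 1.580181 = -0.310300
N(d₁) = 0.897937,  N(d₂) = 0.378166,  e^(−rT) = 0.703814
E₀ = V₀·N(d₁) − D·e^(−rT)·N(d₂)
   = 237.2481·0.897937 − 157.9362·0.703814·0.378166 = 170.997623
B₀ = V₀ − E₀ = 237.2481 − 170.997623 = 66.250477

B0=66.2505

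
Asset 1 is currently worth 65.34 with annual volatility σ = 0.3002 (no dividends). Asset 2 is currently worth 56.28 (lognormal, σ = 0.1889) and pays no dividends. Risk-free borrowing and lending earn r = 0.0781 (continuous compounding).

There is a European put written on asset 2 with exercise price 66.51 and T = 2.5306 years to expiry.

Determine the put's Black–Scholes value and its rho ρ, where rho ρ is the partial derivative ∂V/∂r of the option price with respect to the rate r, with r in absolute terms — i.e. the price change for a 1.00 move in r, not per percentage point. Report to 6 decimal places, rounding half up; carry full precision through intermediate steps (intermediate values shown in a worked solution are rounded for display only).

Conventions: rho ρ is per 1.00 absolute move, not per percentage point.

price = 5.805605
ρ = -71.725347

σ√T = 0.1889·√2.5306 = 0.300499
d₁ = (ln(S/K) + (r+σ²/2)T) / (σ√T) = (ln(56.28/66.51) + (0.0781+0.1889²/2)·2.5306) / 0.300499 = (-0.167013 + 0.242790) / 0.300499 = 0.252169
d₂ = d₁ − σ√T = 0.252169 − 0.300499 = -0.048330
e^{−rT} = 0.820665
N(−d₁) = 0.400455,  N(−d₂) = 0.519273
Put price V = K·e^{−rT}·N(−d₂) − S·N(−d₁) = 28.343218 − 22.537613 = 5.805605
ρ = −K·T·e^{−rT}·N(−d₂) = -71.725347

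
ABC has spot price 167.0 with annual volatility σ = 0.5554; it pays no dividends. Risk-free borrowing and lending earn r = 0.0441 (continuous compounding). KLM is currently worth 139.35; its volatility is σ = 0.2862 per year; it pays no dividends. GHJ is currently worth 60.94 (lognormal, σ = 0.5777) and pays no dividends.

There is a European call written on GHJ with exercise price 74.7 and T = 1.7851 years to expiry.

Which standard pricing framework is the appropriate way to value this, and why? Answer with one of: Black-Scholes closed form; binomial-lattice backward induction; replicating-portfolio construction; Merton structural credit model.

Key observation: the strike-74.7 call on GHJ is European-exercise on a continuously-modelled lognormal underlying, so its value is a single closed-form evaluation.

framework: Black-Scholes closed form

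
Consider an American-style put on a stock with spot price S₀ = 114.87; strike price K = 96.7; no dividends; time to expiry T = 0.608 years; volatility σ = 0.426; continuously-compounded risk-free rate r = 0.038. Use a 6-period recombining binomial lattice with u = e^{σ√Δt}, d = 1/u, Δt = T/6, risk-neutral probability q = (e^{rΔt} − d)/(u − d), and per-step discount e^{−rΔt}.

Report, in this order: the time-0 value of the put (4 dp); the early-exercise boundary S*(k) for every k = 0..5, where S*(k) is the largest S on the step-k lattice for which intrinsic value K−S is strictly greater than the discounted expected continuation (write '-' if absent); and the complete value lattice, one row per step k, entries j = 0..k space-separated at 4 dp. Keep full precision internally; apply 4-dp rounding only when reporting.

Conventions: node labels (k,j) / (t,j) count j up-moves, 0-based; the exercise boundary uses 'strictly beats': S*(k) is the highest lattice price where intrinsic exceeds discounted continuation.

price = 6.4277
boundary = - - - - 66.7777 76.4760
tree:
6.4277
9.9159 2.7056
14.8833 4.6212 0.6548
21.5800 7.7578 1.2648 0.0000
29.9223 12.7277 2.4433 0.0000 0.0000
38.3908 20.2240 4.7197 0.0000 0.0000 0.0000
45.7853 29.9223 9.1172 0.0000 0.0000 0.0000 0.0000

Δt=0.10133, u=1.14523, d=0.87318, q=0.48033, disc=e^(-rΔt)=0.99616
k=6 terminal: V=max(K-S,0) → 45.7853 29.9223 9.1172 0.0000 0.0000 0.0000 0.0000
k=5: j=0 S=58.3092 intr=38.3908 cont=38.0191 V=38.3908[EX]; j=1 S=76.4760 intr=20.2240 cont=19.8524 V=20.2240[EX]; j=2 S=100.3027 intr=0.0000 cont=4.7197 V=4.7197[hold]; j=3 S=131.5529 intr=0.0000 cont=0.0000 V=0.0000[hold]; j=4 S=172.5394 intr=0.0000 cont=0.0000 V=0.0000[hold]; j=5 S=226.2955 intr=0.0000 cont=0.0000 V=0.0000[hold]  S*(5)=76.4760
k=4: j=0 S=66.7777 intr=29.9223 cont=29.5507 V=29.9223[EX]; j=1 S=87.5828 intr=9.1172 cont=12.7277 V=12.7277[hold]; j=2 S=114.8700 intr=0.0000 cont=2.4433 V=2.4433[hold]; j=3 S=150.6587 intr=0.0000 cont=0.0000 V=0.0000[hold]; j=4 S=197.5978 intr=0.0000 cont=0.0000 V=0.0000[hold]  S*(4)=66.7777
k=3: j=0 S=76.4760 intr=20.2240 cont=21.5800 V=21.5800[hold]; j=1 S=100.3027 intr=0.0000 cont=7.7578 V=7.7578[hold]; j=2 S=131.5529 intr=0.0000 cont=1.2648 V=1.2648[hold]; j=3 S=172.5394 intr=0.0000 cont=0.0000 V=0.0000[hold]  S*(3)=-
k=2: j=0 S=87.5828 intr=9.1172 cont=14.8833 V=14.8833[hold]; j=1 S=114.8700 intr=0.0000 cont=4.6212 V=4.6212[hold]; j=2 S=150.6587 intr=0.0000 cont=0.6548 V=0.6548[hold]  S*(2)=-
k=1: j=0 S=100.3027 intr=0.0000 cont=9.9159 V=9.9159[hold]; j=1 S=131.5529 intr=0.0000 cont=2.7056 V=2.7056[hold]  S*(1)=-
k=0: j=0 S=114.8700 intr=0.0000 cont=6.4277 V=6.4277[hold]  S*(0)=-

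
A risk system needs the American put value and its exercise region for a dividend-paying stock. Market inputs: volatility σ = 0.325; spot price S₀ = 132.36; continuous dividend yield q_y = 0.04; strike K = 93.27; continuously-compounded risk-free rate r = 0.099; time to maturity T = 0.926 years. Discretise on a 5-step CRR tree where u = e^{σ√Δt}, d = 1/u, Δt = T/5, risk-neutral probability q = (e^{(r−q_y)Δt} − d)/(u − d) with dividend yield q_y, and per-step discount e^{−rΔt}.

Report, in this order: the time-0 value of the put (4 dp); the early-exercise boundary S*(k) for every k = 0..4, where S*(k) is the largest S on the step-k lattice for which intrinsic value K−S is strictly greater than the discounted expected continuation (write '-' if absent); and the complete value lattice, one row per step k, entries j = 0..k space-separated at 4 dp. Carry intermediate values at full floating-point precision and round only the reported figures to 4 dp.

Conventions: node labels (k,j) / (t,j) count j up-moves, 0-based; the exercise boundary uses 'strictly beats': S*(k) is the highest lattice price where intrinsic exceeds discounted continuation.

price = 1.6860
boundary = - - - - 75.6466
tree:
1.6860
3.1060 0.3518
5.6459 0.7228 0.0000
10.0886 1.4850 0.0000 0.0000
17.6234 3.0508 0.0000 0.0000 0.0000
27.4970 6.2676 0.0000 0.0000 0.0000 0.0000

Δt=0.18520, u=1.15012, d=0.86948, q=0.50424, disc=e^(-rΔt)=0.98183
k=5 terminal: V=max(K-S,0) → 27.4970 6.2676 0.0000 0.0000 0.0000 0.0000
k=4: j=0 S=75.6466 intr=17.6234 cont=16.4872 V=17.6234[EX]; j=1 S=100.0629 intr=0.0000 cont=3.0508 V=3.0508[hold]; j=2 S=132.3600 intr=0.0000 cont=0.0000 V=0.0000[hold]; j=3 S=175.0816 intr=0.0000 cont=0.0000 V=0.0000[hold]; j=4 S=231.5924 intr=0.0000 cont=0.0000 V=0.0000[hold]  S*(4)=75.6466
k=3: j=0 S=87.0024 intr=6.2676 cont=10.0886 V=10.0886[hold]; j=1 S=115.0840 intr=0.0000 cont=1.4850 V=1.4850[hold]; j=2 S=152.2294 intr=0.0000 cont=0.0000 V=0.0000[hold]; j=3 S=201.3643 intr=0.0000 cont=0.0000 V=0.0000[hold]  S*(3)=-
k=2: j=0 S=100.0629 intr=0.0000 cont=5.6459 V=5.6459[hold]; j=1 S=132.3600 intr=0.0000 cont=0.7228 V=0.7228[hold]; j=2 S=175.0816 intr=0.0000 cont=0.0000 V=0.0000[hold]  S*(2)=-
k=1: j=0 S=115.0840 intr=0.0000 cont=3.1060 V=3.1060[hold]; j=1 S=152.2294 intr=0.0000 cont=0.3518 V=0.3518[hold]  S*(1)=-
k=0: j=0 S=132.3600 intr=0.0000 cont=1.6860 V=1.6860[hold]  S*(0)=-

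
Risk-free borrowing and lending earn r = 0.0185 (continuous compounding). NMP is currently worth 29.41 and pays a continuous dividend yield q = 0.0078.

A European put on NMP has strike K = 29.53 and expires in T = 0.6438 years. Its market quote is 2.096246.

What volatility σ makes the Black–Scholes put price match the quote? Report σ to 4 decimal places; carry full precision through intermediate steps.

sigma = 0.2288

At σ = 0.2288 the Black–Scholes value reproduces the quote:
σ√T = 0.2288·√0.6438 = 0.183583
d₁ = (ln(S/K) + (r−q+σ²/2)T) / (σ√T) = (ln(29.41/29.53) + (0.0185−0.0078+0.2288²/2)·0.6438) / 0.183583 = (-0.004072 + 0.023740) / 0.183583 = 0.107134
d₂ = d₁ − σ√T = 0.107134 − 0.183583 = -0.076448
e^{−rT} = 0.988160
e^{−qT} = 0.994991
N(−d₁) = 0.457341,  N(−d₂) = 0.530469
V = K·e^{−rT}·N(−d₂) − S·e^{−qT}·N(−d₁) = 15.479277 − 13.383031 = 2.096246 (the observed quote) — the price is monotone increasing in volatility, hence this σ is the only solution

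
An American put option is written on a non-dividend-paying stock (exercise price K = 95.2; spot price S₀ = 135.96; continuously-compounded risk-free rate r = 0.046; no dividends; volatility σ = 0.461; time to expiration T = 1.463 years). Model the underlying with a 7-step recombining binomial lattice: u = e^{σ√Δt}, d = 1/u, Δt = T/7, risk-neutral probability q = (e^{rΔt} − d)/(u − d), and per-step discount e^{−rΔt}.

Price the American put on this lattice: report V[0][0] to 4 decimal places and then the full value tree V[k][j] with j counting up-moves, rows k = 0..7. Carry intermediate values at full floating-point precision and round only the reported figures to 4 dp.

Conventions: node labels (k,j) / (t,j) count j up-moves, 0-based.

params: Δt=0.20900 u=1.23461 d=0.80997 q=0.47026 e^(-rΔt)=0.99043
t_7 payoffs: 64.1037 47.8013 22.9522 0.0000 0.0000 0.0000 0.0000 0.0000
k=6: node(6,0) S=38.3917 payoff=56.8083 vs cont=55.8974 → 56.8083 [stop]  node(6,1) S=58.5188 payoff=36.6812 vs cont=35.7703 → 36.6812 [stop]  node(6,2) S=89.1976 payoff=6.0024 vs cont=12.0425 → 12.0425 [wait]  node(6,3) S=135.9600 payoff=0.0000 vs cont=0.0000 → 0.0000 [wait]  node(6,4) S=207.2378 payoff=0.0000 vs cont=0.0000 → 0.0000 [wait]  node(6,5) S=315.8834 payoff=0.0000 vs cont=0.0000 → 0.0000 [wait]  node(6,6) S=481.4872 payoff=0.0000 vs cont=0.0000 → 0.0000 [wait]
k=5: node(5,0) S=47.3987 payoff=47.8013 vs cont=46.8904 → 47.8013 [stop]  node(5,1) S=72.2478 payoff=22.9522 vs cont=24.8546 → 24.8546 [wait]  node(5,2) S=110.1241 payoff=0.0000 vs cont=6.3184 → 6.3184 [wait]  node(5,3) S=167.8572 payoff=0.0000 vs cont=0.0000 → 0.0000 [wait]  node(5,4) S=255.8574 payoff=0.0000 vs cont=0.0000 → 0.0000 [wait]  node(5,5) S=389.9921 payoff=0.0000 vs cont=0.0000 → 0.0000 [wait]
k=4: node(4,0) S=58.5188 payoff=36.6812 vs cont=36.6564 → 36.6812 [stop]  node(4,1) S=89.1976 payoff=6.0024 vs cont=15.9834 → 15.9834 [wait]  node(4,2) S=135.9600 payoff=0.0000 vs cont=3.3151 → 3.3151 [wait]  node(4,3) S=207.2378 payoff=0.0000 vs cont=0.0000 → 0.0000 [wait]  node(4,4) S=315.8834 payoff=0.0000 vs cont=0.0000 → 0.0000 [wait]
k=3: node(3,0) S=72.2478 payoff=22.9522 vs cont=26.6901 → 26.6901 [wait]  node(3,1) S=110.1241 payoff=0.0000 vs cont=9.9302 → 9.9302 [wait]  node(3,2) S=167.8572 payoff=0.0000 vs cont=1.7394 → 1.7394 [wait]  node(3,3) S=255.8574 payoff=0.0000 vs cont=0.0000 → 0.0000 [wait]
k=2: node(2,0) S=89.1976 payoff=6.0024 vs cont=18.6287 → 18.6287 [wait]  node(2,1) S=135.9600 payoff=0.0000 vs cont=6.0202 → 6.0202 [wait]  node(2,2) S=207.2378 payoff=0.0000 vs cont=0.9126 → 0.9126 [wait]
k=1: node(1,0) S=110.1241 payoff=0.0000 vs cont=12.5780 → 12.5780 [wait]  node(1,1) S=167.8572 payoff=0.0000 vs cont=3.5837 → 3.5837 [wait]
k=0: node(0,0) S=135.9600 payoff=0.0000 vs cont=8.2685 → 8.2685 [wait]

price = 8.2685
tree:
8.2685
12.5780 3.5837
18.6287 6.0202 0.9126
26.6901 9.9302 1.7394 0.0000
36.6812 15.9834 3.3151 0.0000 0.0000
47.8013 24.8546 6.3184 0.0000 0.0000 0.0000
56.8083 36.6812 12.0425 0.0000 0.0000 0.0000 0.0000
64.1037 47.8013 22.9522 0.0000 0.0000 0.0000 0.0000 0.0000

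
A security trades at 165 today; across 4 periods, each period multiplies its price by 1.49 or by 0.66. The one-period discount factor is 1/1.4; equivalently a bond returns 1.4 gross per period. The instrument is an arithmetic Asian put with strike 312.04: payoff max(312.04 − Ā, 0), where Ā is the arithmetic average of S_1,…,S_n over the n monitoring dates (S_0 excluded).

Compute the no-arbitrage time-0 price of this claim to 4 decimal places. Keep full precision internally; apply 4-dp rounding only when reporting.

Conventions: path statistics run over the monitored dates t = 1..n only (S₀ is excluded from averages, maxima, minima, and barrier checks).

price = 5.5163

With p* = (R−d)/(u−d) = 0.8916, sum probability × payoff across the paths and divide by R^4.
Enumerate all 2^4 = 16 price paths (U = up ×1.49, D = down ×0.66); each path with k up-moves has probability p*^k·(1−p*)^(4−k).
DDDD: Ā=64.8798, payoff=247.1602, prob=0.000138
UDDD: Ā=146.4710, payoff=165.5690, prob=0.001137
DUDD: Ā=112.2335, payoff=199.8065, prob=0.001137
UUDD: Ā=253.3757, payoff=58.6643, prob=0.009346
DDUD: Ā=89.6368, payoff=222.4032, prob=0.001137
UDUD: Ā=202.3618, payoff=109.6782, prob=0.009346
DUUD: Ā=168.1243, payoff=143.9157, prob=0.009346
UUUD: Ā=379.5534, payoff=0.0000, prob=0.076847
DDDU: Ā=74.7229, payoff=237.3171, prob=0.001137
UDDU: Ā=168.6927, payoff=143.3473, prob=0.009346
DUDU: Ā=134.4552, payoff=177.5848, prob=0.009346
UUDU: Ā=303.5428, payoff=8.4972, prob=0.076847
DDUU: Ā=111.8584, payoff=200.1816, prob=0.009346
UDUU: Ā=252.5289, payoff=59.5111, prob=0.076847
DUUU: Ā=218.2914, payoff=93.7486, prob=0.076847
UUUU: Ā=492.8093, payoff=0.0000, prob=0.631851
Price = Σ prob·payoff / R^4 = 21.191427 / 3.841600 = 5.5163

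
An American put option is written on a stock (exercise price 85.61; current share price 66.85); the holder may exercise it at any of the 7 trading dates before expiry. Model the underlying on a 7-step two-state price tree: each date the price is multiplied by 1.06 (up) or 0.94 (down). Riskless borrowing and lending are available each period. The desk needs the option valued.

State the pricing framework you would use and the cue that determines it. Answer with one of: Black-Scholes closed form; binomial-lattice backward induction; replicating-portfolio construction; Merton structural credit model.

framework: binomial-lattice backward induction

Key observation: early exercise of the strike-85.61 put must be checked at each of the 7 dates (spot 66.85), which forces a node-by-node comparison of intrinsic and continuation value backward from expiry.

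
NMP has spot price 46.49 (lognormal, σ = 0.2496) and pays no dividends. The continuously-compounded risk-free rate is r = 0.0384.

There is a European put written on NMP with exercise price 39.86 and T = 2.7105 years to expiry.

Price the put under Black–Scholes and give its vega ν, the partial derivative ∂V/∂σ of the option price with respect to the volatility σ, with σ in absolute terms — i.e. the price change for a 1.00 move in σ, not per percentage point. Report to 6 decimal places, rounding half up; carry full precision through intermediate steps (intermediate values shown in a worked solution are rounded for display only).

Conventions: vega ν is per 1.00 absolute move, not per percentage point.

σ√T = 0.2496·√2.7105 = 0.410931
d₁ = (ln(S/K) + (r+σ²/2)T) / (σ√T) = (ln(46.49/39.86) + (0.0384+0.2496²/2)·2.7105) / 0.410931 = (0.153864 + 0.188515) / 0.410931 = 0.833179
d₂ = d₁ − σ√T = 0.833179 − 0.410931 = 0.422248
e^{−rT} = 0.901150
N(−d₁) = 0.202372,  N(−d₂) = 0.336422
Put price V = K·e^{−rT}·N(−d₂) − S·N(−d₁) = 12.084232 − 9.408268 = 2.675964
φ(d₁) = (1/√(2π))·e^{−d₁²/2} = 0.281948
ν = S·φ(d₁)·√T = 21.580100

price = 2.675964
ν = 21.580100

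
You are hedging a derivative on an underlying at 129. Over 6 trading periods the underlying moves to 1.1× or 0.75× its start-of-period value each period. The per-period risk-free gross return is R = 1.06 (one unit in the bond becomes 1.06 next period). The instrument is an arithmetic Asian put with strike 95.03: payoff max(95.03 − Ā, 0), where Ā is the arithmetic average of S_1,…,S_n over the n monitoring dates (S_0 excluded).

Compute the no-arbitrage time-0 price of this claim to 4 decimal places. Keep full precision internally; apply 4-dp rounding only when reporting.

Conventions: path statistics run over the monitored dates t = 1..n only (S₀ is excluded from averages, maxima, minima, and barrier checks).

price = 0.1405

Set p* = 0.8857 (from d < R < u); the path-dependent value is the discounted p*-expectation over all price paths.
Enumerate all 2^6 = 64 price paths (U = up ×1.1, D = down ×0.75); each path with k up-moves has probability p*^k·(1−p*)^(6−k).
DDDDDD: Ā=53.0204, payoff=42.0096, prob=0.000002
UDDDDD: Ā=77.7632, payoff=17.2668, prob=0.000017
DUDDDD: Ā=70.2382, payoff=24.7918, prob=0.000017
UUDDDD: Ā=103.0161, payoff=0.0000, prob=0.000134
DDUDDD: Ā=64.5945, payoff=30.4355, prob=0.000017
UDUDDD: Ā=94.7386, payoff=0.2914, prob=0.000134
DUUDDD: Ā=87.2136, payoff=7.8164, prob=0.000134
UUUDDD: Ā=127.9132, payoff=0.0000, prob=0.001037
DDDUDD: Ā=60.3617, payoff=34.6683, prob=0.000017
UDDUDD: Ā=88.5304, payoff=6.4996, prob=0.000134
DUDUDD: Ā=81.0054, payoff=14.0246, prob=0.000134
UUDUDD: Ā=118.8080, payoff=0.0000, prob=0.001037
DDUUDD: Ā=75.3617, payoff=19.6683, prob=0.000134
UDUUDD: Ā=110.5305, payoff=0.0000, prob=0.001037
DUUUDD: Ā=103.0055, payoff=0.0000, prob=0.001037
UUUUDD: Ā=151.0747, payoff=0.0000, prob=0.008038
DDDDUD: Ā=57.1871, payoff=37.8429, prob=0.000017
UDDDUD: Ā=83.8744, payoff=11.1556, prob=0.000134
DUDDUD: Ā=76.3494, payoff=18.6806, prob=0.000134
UUDDUD: Ā=111.9791, payoff=0.0000, prob=0.001037
DDUDUD: Ā=70.7056, payoff=24.3244, prob=0.000134
UDUDUD: Ā=103.7016, payoff=0.0000, prob=0.001037
DUUDUD: Ā=96.1766, payoff=0.0000, prob=0.001037
UUUDUD: Ā=141.0589, payoff=0.0000, prob=0.008038
DDDUUD: Ā=66.4728, payoff=28.5572, prob=0.000134
UDDUUD: Ā=97.4934, payoff=0.0000, prob=0.001037
DUDUUD: Ā=89.9684, payoff=5.0616, prob=0.001037
UUDUUD: Ā=131.9537, payoff=0.0000, prob=0.008038
DDUUUD: Ā=84.3247, payoff=10.7053, prob=0.001037
UDUUUD: Ā=123.6762, payoff=0.0000, prob=0.008038
DUUUUD: Ā=116.1512, payoff=0.0000, prob=0.008038
UUUUUD: Ā=170.3551, payoff=0.0000, prob=0.062296
DDDDDU: Ā=54.8061, payoff=40.2239, prob=0.000017
UDDDDU: Ā=80.3823, payoff=14.6477, prob=0.000134
DUDDDU: Ā=72.8573, payoff=22.1727, prob=0.000134
UUDDDU: Ā=106.8574, payoff=0.0000, prob=0.001037
DDUDDU: Ā=67.2135, payoff=27.8165, prob=0.000134
UDUDDU: Ā=98.5799, payoff=0.0000, prob=0.001037
DUUDDU: Ā=91.0549, payoff=3.9751, prob=0.001037
UUUDDU: Ā=133.5471, payoff=0.0000, prob=0.008038
DDDUDU: Ā=62.9807, payoff=32.0493, prob=0.000134
UDDUDU: Ā=92.3717, payoff=2.6583, prob=0.001037
DUDUDU: Ā=84.8467, payoff=10.1833, prob=0.001037
UUDUDU: Ā=124.4419, payoff=0.0000, prob=0.008038
DDUUDU: Ā=79.2030, payoff=15.8270, prob=0.001037
UDUUDU: Ā=116.1644, payoff=0.0000, prob=0.008038
DUUUDU: Ā=108.6394, payoff=0.0000, prob=0.008038
UUUUDU: Ā=159.3377, payoff=0.0000, prob=0.062296
DDDDUU: Ā=59.8061, payoff=35.2239, prob=0.000134
UDDDUU: Ā=87.7156, payoff=7.3144, prob=0.001037
DUDDUU: Ā=80.1906, payoff=14.8394, prob=0.001037
UUDDUU: Ā=117.6129, payoff=0.0000, prob=0.008038
DDUDUU: Ā=74.5469, payoff=20.4831, prob=0.001037
UDUDUU: Ā=109.3354, payoff=0.0000, prob=0.008038
DUUDUU: Ā=101.8104, payoff=0.0000, prob=0.008038
UUUDUU: Ā=149.3220, payoff=0.0000, prob=0.062296
DDDUUU: Ā=70.3141, payoff=24.7159, prob=0.001037
UDDUUU: Ā=103.1273, payoff=0.0000, prob=0.008038
DUDUUU: Ā=95.6023, payoff=0.0000, prob=0.008038
UUDUUU: Ā=140.2167, payoff=0.0000, prob=0.062296
DDUUUU: Ā=89.9586, payoff=5.0714, prob=0.008038
UDUUUU: Ā=131.9392, payoff=0.0000, prob=0.062296
DUUUUU: Ā=124.4142, payoff=0.0000, prob=0.062296
UUUUUU: Ā=182.4742, payoff=0.0000, prob=0.482794
Price = Σ prob·payoff / R^6 = 0.199314 / 1.418519 = 0.1405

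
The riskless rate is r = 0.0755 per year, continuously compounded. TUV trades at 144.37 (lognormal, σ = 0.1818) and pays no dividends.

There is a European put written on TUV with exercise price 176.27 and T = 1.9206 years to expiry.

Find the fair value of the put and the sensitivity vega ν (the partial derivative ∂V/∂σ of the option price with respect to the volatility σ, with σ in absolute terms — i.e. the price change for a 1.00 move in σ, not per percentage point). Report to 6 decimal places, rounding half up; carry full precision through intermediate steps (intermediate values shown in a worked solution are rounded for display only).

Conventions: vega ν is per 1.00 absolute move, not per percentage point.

σ√T = 0.1818·√1.9206 = 0.251949
d₁ = (ln(S/K) + (r+σ²/2)T) / (σ√T) = (ln(144.37/176.27) + (0.0755+0.1818²/2)·1.9206) / 0.251949 = (-0.199637 + 0.176744) / 0.251949 = -0.090864
d₂ = d₁ − σ√T = -0.090864 − 0.251949 = -0.342813
e^{−rT} = 0.865018
N(−d₁) = 0.536200,  N(−d₂) = 0.634130
Put price V = K·e^{−rT}·N(−d₂) − S·N(−d₁) = 96.690082 − 77.411142 = 19.278940
φ(d₁) = (1/√(2π))·e^{−d₁²/2} = 0.397299
ν = S·φ(d₁)·√T = 79.490030

price = 19.278940
ν = 79.490030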